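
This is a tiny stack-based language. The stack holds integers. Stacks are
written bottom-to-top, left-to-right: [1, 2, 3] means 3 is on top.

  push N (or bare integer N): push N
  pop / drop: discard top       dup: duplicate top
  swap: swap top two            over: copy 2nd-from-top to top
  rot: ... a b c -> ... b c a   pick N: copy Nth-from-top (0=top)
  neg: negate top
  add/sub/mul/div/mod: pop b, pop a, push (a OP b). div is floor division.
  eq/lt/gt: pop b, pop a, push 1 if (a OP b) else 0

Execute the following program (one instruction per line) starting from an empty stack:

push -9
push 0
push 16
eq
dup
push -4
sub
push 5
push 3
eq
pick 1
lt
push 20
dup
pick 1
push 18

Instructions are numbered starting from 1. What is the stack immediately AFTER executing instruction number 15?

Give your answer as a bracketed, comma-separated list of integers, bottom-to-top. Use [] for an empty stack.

Step 1 ('push -9'): [-9]
Step 2 ('push 0'): [-9, 0]
Step 3 ('push 16'): [-9, 0, 16]
Step 4 ('eq'): [-9, 0]
Step 5 ('dup'): [-9, 0, 0]
Step 6 ('push -4'): [-9, 0, 0, -4]
Step 7 ('sub'): [-9, 0, 4]
Step 8 ('push 5'): [-9, 0, 4, 5]
Step 9 ('push 3'): [-9, 0, 4, 5, 3]
Step 10 ('eq'): [-9, 0, 4, 0]
Step 11 ('pick 1'): [-9, 0, 4, 0, 4]
Step 12 ('lt'): [-9, 0, 4, 1]
Step 13 ('push 20'): [-9, 0, 4, 1, 20]
Step 14 ('dup'): [-9, 0, 4, 1, 20, 20]
Step 15 ('pick 1'): [-9, 0, 4, 1, 20, 20, 20]

Answer: [-9, 0, 4, 1, 20, 20, 20]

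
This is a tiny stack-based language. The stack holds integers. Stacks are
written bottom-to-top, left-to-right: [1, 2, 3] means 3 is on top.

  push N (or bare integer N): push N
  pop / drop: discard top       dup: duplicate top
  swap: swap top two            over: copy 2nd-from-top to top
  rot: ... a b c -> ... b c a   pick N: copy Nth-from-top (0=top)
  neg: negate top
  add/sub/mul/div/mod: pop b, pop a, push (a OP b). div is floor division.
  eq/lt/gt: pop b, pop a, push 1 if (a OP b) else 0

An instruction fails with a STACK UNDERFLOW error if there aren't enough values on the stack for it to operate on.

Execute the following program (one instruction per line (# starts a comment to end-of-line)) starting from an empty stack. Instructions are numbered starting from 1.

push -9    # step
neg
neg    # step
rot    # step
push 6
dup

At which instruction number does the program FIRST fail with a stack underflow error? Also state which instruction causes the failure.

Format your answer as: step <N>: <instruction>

Step 1 ('push -9'): stack = [-9], depth = 1
Step 2 ('neg'): stack = [9], depth = 1
Step 3 ('neg'): stack = [-9], depth = 1
Step 4 ('rot'): needs 3 value(s) but depth is 1 — STACK UNDERFLOW

Answer: step 4: rot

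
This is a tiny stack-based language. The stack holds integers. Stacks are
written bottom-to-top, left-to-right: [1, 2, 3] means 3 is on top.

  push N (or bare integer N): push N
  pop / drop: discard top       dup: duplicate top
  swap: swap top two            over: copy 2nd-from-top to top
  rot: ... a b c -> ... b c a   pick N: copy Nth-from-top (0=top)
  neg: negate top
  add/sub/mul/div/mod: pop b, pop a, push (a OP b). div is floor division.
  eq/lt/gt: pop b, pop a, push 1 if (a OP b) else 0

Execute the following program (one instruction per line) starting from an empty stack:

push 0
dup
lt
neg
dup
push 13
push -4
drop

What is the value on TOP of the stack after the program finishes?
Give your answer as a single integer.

Answer: 13

Derivation:
After 'push 0': [0]
After 'dup': [0, 0]
After 'lt': [0]
After 'neg': [0]
After 'dup': [0, 0]
After 'push 13': [0, 0, 13]
After 'push -4': [0, 0, 13, -4]
After 'drop': [0, 0, 13]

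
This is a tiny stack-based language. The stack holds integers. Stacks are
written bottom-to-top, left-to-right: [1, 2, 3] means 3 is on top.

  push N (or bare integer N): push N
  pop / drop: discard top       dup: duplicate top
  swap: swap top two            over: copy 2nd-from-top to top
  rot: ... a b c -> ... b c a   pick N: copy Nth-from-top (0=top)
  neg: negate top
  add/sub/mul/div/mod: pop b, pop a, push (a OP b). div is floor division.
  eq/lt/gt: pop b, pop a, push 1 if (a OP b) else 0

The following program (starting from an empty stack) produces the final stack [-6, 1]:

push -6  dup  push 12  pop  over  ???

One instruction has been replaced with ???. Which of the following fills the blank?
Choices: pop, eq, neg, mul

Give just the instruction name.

Stack before ???: [-6, -6, -6]
Stack after ???:  [-6, 1]
Checking each choice:
  pop: produces [-6, -6]
  eq: MATCH
  neg: produces [-6, -6, 6]
  mul: produces [-6, 36]


Answer: eq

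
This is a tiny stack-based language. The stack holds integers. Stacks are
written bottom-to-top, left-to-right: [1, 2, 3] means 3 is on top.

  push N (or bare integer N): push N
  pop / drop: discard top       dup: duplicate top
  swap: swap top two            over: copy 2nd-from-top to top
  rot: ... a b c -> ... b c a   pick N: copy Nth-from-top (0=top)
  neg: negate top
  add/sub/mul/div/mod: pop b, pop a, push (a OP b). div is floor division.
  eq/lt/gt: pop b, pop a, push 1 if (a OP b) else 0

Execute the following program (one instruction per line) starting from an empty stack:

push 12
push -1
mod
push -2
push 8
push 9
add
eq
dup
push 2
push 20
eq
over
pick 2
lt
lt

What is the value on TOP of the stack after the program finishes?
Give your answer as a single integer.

After 'push 12': [12]
After 'push -1': [12, -1]
After 'mod': [0]
After 'push -2': [0, -2]
After 'push 8': [0, -2, 8]
After 'push 9': [0, -2, 8, 9]
After 'add': [0, -2, 17]
After 'eq': [0, 0]
After 'dup': [0, 0, 0]
After 'push 2': [0, 0, 0, 2]
After 'push 20': [0, 0, 0, 2, 20]
After 'eq': [0, 0, 0, 0]
After 'over': [0, 0, 0, 0, 0]
After 'pick 2': [0, 0, 0, 0, 0, 0]
After 'lt': [0, 0, 0, 0, 0]
After 'lt': [0, 0, 0, 0]

Answer: 0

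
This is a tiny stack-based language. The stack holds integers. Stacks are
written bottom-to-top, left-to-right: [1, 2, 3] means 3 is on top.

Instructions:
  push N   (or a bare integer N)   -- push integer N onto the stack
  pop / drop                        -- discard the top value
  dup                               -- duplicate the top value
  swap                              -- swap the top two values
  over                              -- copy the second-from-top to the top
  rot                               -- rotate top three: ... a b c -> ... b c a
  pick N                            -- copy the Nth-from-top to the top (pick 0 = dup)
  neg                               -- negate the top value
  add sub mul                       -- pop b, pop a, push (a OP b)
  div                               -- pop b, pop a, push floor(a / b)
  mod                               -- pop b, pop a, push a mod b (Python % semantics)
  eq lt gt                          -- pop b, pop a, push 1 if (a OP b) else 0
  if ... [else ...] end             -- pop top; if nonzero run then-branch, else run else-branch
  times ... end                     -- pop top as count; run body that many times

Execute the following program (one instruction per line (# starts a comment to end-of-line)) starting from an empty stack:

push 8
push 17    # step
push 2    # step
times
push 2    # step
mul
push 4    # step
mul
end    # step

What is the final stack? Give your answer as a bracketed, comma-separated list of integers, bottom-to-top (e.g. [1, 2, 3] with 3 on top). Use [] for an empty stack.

Answer: [8, 1088]

Derivation:
After 'push 8': [8]
After 'push 17': [8, 17]
After 'push 2': [8, 17, 2]
After 'times': [8, 17]
After 'push 2': [8, 17, 2]
After 'mul': [8, 34]
After 'push 4': [8, 34, 4]
After 'mul': [8, 136]
After 'push 2': [8, 136, 2]
After 'mul': [8, 272]
After 'push 4': [8, 272, 4]
After 'mul': [8, 1088]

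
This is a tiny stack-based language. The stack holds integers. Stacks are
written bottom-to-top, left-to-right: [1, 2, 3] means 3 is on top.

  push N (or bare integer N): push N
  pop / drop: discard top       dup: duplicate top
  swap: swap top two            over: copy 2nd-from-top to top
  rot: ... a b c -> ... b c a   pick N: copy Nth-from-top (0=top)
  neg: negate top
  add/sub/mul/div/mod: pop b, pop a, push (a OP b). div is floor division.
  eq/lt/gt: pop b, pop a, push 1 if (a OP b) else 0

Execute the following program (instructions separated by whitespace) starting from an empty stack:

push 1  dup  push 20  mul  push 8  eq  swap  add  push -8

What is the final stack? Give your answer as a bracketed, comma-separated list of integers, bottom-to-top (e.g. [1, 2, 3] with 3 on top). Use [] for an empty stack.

Answer: [1, -8]

Derivation:
After 'push 1': [1]
After 'dup': [1, 1]
After 'push 20': [1, 1, 20]
After 'mul': [1, 20]
After 'push 8': [1, 20, 8]
After 'eq': [1, 0]
After 'swap': [0, 1]
After 'add': [1]
After 'push -8': [1, -8]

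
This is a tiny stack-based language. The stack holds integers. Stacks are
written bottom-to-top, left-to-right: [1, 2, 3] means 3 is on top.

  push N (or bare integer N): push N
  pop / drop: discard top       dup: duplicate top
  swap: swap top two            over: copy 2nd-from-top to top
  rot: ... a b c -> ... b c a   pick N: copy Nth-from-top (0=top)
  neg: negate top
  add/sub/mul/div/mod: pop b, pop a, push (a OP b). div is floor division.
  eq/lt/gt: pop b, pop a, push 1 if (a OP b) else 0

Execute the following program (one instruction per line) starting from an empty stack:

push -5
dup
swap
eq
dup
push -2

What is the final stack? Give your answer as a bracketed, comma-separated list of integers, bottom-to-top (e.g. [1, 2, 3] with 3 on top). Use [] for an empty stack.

Answer: [1, 1, -2]

Derivation:
After 'push -5': [-5]
After 'dup': [-5, -5]
After 'swap': [-5, -5]
After 'eq': [1]
After 'dup': [1, 1]
After 'push -2': [1, 1, -2]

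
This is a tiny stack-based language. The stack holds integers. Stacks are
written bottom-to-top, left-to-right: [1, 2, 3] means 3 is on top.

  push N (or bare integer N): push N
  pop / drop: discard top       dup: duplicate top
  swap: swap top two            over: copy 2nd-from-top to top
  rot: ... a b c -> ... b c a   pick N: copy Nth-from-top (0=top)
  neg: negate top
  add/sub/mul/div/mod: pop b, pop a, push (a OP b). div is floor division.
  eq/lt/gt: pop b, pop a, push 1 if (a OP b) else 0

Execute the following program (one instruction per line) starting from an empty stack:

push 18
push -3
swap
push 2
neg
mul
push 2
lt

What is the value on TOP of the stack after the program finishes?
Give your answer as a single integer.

After 'push 18': [18]
After 'push -3': [18, -3]
After 'swap': [-3, 18]
After 'push 2': [-3, 18, 2]
After 'neg': [-3, 18, -2]
After 'mul': [-3, -36]
After 'push 2': [-3, -36, 2]
After 'lt': [-3, 1]

Answer: 1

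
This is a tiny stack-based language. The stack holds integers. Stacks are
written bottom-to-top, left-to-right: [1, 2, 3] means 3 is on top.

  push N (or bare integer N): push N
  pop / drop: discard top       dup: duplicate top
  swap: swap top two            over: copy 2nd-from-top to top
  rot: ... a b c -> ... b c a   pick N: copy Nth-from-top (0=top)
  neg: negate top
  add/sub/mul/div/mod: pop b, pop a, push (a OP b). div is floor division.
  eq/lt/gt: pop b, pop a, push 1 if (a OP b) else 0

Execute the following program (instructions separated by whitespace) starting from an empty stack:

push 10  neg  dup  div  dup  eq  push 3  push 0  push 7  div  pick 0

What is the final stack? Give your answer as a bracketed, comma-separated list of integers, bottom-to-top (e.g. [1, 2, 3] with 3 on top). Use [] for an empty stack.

After 'push 10': [10]
After 'neg': [-10]
After 'dup': [-10, -10]
After 'div': [1]
After 'dup': [1, 1]
After 'eq': [1]
After 'push 3': [1, 3]
After 'push 0': [1, 3, 0]
After 'push 7': [1, 3, 0, 7]
After 'div': [1, 3, 0]
After 'pick 0': [1, 3, 0, 0]

Answer: [1, 3, 0, 0]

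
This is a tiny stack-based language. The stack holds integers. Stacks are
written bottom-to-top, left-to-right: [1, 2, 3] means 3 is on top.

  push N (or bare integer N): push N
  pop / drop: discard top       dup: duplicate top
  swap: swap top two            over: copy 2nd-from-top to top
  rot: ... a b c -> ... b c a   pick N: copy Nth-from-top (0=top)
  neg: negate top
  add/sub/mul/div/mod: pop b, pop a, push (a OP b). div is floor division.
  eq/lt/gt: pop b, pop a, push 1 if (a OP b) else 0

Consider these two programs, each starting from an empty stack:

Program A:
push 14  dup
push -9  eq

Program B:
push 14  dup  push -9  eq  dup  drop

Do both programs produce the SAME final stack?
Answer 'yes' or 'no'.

Answer: yes

Derivation:
Program A trace:
  After 'push 14': [14]
  After 'dup': [14, 14]
  After 'push -9': [14, 14, -9]
  After 'eq': [14, 0]
Program A final stack: [14, 0]

Program B trace:
  After 'push 14': [14]
  After 'dup': [14, 14]
  After 'push -9': [14, 14, -9]
  After 'eq': [14, 0]
  After 'dup': [14, 0, 0]
  After 'drop': [14, 0]
Program B final stack: [14, 0]
Same: yes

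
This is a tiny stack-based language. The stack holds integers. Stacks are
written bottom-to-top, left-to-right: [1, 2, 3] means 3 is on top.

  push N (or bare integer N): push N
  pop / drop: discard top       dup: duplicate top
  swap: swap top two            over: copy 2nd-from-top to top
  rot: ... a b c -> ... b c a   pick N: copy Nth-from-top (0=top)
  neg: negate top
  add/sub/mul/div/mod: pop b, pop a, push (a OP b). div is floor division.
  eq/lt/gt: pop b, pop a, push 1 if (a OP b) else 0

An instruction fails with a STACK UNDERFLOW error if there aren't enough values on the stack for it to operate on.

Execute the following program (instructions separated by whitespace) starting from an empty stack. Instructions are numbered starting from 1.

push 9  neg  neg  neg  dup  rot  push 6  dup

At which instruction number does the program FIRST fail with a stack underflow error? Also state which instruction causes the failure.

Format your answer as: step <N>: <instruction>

Step 1 ('push 9'): stack = [9], depth = 1
Step 2 ('neg'): stack = [-9], depth = 1
Step 3 ('neg'): stack = [9], depth = 1
Step 4 ('neg'): stack = [-9], depth = 1
Step 5 ('dup'): stack = [-9, -9], depth = 2
Step 6 ('rot'): needs 3 value(s) but depth is 2 — STACK UNDERFLOW

Answer: step 6: rot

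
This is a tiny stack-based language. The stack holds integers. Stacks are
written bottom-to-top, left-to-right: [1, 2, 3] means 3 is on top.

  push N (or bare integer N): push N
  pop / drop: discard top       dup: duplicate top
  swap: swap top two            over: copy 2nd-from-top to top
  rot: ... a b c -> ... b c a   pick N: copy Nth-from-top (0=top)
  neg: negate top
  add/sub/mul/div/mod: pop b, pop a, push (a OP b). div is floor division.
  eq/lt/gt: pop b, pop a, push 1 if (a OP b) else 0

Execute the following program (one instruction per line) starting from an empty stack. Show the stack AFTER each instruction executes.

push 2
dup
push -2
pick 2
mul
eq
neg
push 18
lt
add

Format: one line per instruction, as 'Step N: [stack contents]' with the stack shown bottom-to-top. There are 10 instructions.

Step 1: [2]
Step 2: [2, 2]
Step 3: [2, 2, -2]
Step 4: [2, 2, -2, 2]
Step 5: [2, 2, -4]
Step 6: [2, 0]
Step 7: [2, 0]
Step 8: [2, 0, 18]
Step 9: [2, 1]
Step 10: [3]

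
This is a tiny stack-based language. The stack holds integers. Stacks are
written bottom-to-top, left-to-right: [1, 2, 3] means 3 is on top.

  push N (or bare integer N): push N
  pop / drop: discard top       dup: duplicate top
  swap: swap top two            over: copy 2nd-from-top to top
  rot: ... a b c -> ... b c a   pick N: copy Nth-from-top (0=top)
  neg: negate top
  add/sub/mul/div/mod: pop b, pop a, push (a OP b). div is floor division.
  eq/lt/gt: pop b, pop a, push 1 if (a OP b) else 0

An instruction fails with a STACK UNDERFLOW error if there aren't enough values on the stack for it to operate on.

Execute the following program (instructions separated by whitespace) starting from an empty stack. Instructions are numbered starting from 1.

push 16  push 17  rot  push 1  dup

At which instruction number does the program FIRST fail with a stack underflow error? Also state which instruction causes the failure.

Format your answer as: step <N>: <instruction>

Step 1 ('push 16'): stack = [16], depth = 1
Step 2 ('push 17'): stack = [16, 17], depth = 2
Step 3 ('rot'): needs 3 value(s) but depth is 2 — STACK UNDERFLOW

Answer: step 3: rot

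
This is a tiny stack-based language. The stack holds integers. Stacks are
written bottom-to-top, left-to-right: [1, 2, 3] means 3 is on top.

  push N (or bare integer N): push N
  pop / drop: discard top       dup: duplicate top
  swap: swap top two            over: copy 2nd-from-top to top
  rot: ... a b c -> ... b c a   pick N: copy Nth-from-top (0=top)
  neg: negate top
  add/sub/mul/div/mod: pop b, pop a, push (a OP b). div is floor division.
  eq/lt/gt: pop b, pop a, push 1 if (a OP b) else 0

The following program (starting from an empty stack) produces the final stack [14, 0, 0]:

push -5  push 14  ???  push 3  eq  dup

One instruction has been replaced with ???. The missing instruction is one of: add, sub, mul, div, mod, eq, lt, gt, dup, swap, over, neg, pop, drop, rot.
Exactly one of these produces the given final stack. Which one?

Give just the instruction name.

Stack before ???: [-5, 14]
Stack after ???:  [14, -5]
The instruction that transforms [-5, 14] -> [14, -5] is: swap

Answer: swap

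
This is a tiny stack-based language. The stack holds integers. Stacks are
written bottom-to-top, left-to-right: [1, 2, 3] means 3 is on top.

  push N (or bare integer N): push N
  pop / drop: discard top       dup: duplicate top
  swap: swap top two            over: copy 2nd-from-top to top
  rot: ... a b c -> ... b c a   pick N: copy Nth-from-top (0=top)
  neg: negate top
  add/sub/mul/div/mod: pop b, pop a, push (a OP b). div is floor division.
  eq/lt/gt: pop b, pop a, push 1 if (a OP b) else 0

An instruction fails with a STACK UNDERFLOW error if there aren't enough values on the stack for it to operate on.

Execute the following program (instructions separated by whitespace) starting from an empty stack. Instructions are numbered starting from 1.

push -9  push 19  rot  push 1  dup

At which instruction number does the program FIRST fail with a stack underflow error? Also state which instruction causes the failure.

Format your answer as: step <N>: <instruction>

Answer: step 3: rot

Derivation:
Step 1 ('push -9'): stack = [-9], depth = 1
Step 2 ('push 19'): stack = [-9, 19], depth = 2
Step 3 ('rot'): needs 3 value(s) but depth is 2 — STACK UNDERFLOW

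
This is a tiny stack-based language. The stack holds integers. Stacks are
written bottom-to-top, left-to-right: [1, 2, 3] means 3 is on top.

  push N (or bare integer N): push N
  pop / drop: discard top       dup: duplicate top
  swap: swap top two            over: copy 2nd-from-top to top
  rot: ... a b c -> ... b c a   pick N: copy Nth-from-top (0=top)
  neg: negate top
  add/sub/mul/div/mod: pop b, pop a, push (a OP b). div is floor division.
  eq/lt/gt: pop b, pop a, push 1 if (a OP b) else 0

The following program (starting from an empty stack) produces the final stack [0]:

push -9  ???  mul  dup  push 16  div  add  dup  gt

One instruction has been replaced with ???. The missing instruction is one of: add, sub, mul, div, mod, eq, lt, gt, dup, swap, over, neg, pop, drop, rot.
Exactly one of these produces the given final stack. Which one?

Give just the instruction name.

Stack before ???: [-9]
Stack after ???:  [-9, -9]
The instruction that transforms [-9] -> [-9, -9] is: dup

Answer: dup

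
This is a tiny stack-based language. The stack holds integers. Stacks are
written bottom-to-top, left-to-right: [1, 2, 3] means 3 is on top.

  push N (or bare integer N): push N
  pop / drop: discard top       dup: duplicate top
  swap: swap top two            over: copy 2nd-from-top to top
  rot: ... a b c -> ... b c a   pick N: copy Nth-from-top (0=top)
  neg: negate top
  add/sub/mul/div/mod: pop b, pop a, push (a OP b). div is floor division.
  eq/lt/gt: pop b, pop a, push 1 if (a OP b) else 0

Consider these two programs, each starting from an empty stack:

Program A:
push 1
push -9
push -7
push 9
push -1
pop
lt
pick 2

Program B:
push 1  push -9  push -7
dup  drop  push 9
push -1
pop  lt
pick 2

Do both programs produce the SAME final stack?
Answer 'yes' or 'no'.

Program A trace:
  After 'push 1': [1]
  After 'push -9': [1, -9]
  After 'push -7': [1, -9, -7]
  After 'push 9': [1, -9, -7, 9]
  After 'push -1': [1, -9, -7, 9, -1]
  After 'pop': [1, -9, -7, 9]
  After 'lt': [1, -9, 1]
  After 'pick 2': [1, -9, 1, 1]
Program A final stack: [1, -9, 1, 1]

Program B trace:
  After 'push 1': [1]
  After 'push -9': [1, -9]
  After 'push -7': [1, -9, -7]
  After 'dup': [1, -9, -7, -7]
  After 'drop': [1, -9, -7]
  After 'push 9': [1, -9, -7, 9]
  After 'push -1': [1, -9, -7, 9, -1]
  After 'pop': [1, -9, -7, 9]
  After 'lt': [1, -9, 1]
  After 'pick 2': [1, -9, 1, 1]
Program B final stack: [1, -9, 1, 1]
Same: yes

Answer: yes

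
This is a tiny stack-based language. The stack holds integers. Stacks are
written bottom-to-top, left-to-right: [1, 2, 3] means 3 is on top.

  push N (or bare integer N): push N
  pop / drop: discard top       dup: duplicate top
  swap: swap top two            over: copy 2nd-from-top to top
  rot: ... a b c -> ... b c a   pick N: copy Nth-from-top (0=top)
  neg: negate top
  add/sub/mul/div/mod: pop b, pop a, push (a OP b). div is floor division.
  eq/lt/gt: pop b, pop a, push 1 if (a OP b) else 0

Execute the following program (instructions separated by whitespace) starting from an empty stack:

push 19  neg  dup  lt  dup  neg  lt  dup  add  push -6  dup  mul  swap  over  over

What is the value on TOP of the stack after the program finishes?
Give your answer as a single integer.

After 'push 19': [19]
After 'neg': [-19]
After 'dup': [-19, -19]
After 'lt': [0]
After 'dup': [0, 0]
After 'neg': [0, 0]
After 'lt': [0]
After 'dup': [0, 0]
After 'add': [0]
After 'push -6': [0, -6]
After 'dup': [0, -6, -6]
After 'mul': [0, 36]
After 'swap': [36, 0]
After 'over': [36, 0, 36]
After 'over': [36, 0, 36, 0]

Answer: 0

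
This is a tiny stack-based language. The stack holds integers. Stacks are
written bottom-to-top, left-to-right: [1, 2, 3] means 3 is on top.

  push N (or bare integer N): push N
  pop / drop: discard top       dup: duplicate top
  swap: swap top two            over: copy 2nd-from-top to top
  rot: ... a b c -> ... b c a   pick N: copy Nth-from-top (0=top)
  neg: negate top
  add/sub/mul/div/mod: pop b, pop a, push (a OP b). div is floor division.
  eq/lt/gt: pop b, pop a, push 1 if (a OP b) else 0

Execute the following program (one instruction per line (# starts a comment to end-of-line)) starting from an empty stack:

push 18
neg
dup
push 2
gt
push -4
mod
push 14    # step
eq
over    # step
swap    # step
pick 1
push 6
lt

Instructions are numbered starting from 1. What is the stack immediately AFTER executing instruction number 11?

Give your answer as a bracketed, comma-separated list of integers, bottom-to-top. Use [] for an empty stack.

Answer: [-18, -18, 0]

Derivation:
Step 1 ('push 18'): [18]
Step 2 ('neg'): [-18]
Step 3 ('dup'): [-18, -18]
Step 4 ('push 2'): [-18, -18, 2]
Step 5 ('gt'): [-18, 0]
Step 6 ('push -4'): [-18, 0, -4]
Step 7 ('mod'): [-18, 0]
Step 8 ('push 14'): [-18, 0, 14]
Step 9 ('eq'): [-18, 0]
Step 10 ('over'): [-18, 0, -18]
Step 11 ('swap'): [-18, -18, 0]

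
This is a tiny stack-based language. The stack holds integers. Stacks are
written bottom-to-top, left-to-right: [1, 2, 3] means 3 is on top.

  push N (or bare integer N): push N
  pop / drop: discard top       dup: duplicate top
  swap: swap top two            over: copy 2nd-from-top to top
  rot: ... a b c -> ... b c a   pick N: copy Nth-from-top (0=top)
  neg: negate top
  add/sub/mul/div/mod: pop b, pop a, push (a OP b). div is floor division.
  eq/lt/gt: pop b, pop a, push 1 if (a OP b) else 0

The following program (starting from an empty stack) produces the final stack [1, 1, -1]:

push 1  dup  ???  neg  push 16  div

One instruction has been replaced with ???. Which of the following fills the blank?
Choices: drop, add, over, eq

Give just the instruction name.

Stack before ???: [1, 1]
Stack after ???:  [1, 1, 1]
Checking each choice:
  drop: produces [-1]
  add: produces [-1]
  over: MATCH
  eq: produces [-1]


Answer: over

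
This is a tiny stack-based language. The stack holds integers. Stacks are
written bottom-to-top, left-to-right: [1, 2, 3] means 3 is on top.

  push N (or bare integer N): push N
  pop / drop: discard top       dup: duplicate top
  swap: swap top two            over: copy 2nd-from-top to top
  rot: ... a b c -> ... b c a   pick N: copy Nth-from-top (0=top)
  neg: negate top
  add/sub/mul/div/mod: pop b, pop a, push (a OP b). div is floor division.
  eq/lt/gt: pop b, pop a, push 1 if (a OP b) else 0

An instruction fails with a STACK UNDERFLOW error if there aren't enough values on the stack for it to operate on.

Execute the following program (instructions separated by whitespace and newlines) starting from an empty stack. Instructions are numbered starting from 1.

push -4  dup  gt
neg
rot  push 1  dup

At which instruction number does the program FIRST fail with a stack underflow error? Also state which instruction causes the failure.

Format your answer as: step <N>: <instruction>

Answer: step 5: rot

Derivation:
Step 1 ('push -4'): stack = [-4], depth = 1
Step 2 ('dup'): stack = [-4, -4], depth = 2
Step 3 ('gt'): stack = [0], depth = 1
Step 4 ('neg'): stack = [0], depth = 1
Step 5 ('rot'): needs 3 value(s) but depth is 1 — STACK UNDERFLOW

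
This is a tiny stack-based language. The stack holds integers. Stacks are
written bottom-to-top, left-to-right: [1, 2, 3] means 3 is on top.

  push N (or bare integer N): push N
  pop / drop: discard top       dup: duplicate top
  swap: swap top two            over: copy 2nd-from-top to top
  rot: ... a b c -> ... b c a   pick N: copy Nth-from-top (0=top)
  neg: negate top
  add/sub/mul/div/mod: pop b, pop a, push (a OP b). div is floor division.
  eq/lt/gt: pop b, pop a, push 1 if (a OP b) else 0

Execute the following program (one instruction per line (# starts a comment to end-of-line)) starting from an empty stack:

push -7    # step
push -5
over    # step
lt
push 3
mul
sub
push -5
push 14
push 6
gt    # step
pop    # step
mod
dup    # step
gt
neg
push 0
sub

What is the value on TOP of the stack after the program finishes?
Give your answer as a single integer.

After 'push -7': [-7]
After 'push -5': [-7, -5]
After 'over': [-7, -5, -7]
After 'lt': [-7, 0]
After 'push 3': [-7, 0, 3]
After 'mul': [-7, 0]
After 'sub': [-7]
After 'push -5': [-7, -5]
After 'push 14': [-7, -5, 14]
After 'push 6': [-7, -5, 14, 6]
After 'gt': [-7, -5, 1]
After 'pop': [-7, -5]
After 'mod': [-2]
After 'dup': [-2, -2]
After 'gt': [0]
After 'neg': [0]
After 'push 0': [0, 0]
After 'sub': [0]

Answer: 0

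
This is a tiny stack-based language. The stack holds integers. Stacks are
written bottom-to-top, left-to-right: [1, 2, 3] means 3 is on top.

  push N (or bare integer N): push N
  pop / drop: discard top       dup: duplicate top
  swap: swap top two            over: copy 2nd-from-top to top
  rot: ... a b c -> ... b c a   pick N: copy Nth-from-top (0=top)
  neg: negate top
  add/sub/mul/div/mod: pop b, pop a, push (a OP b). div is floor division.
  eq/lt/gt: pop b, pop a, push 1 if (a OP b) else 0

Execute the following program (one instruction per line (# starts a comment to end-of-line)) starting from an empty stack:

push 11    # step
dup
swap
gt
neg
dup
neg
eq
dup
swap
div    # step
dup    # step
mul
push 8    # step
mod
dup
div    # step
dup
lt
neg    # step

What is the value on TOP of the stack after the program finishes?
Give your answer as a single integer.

Answer: 0

Derivation:
After 'push 11': [11]
After 'dup': [11, 11]
After 'swap': [11, 11]
After 'gt': [0]
After 'neg': [0]
After 'dup': [0, 0]
After 'neg': [0, 0]
After 'eq': [1]
After 'dup': [1, 1]
After 'swap': [1, 1]
After 'div': [1]
After 'dup': [1, 1]
After 'mul': [1]
After 'push 8': [1, 8]
After 'mod': [1]
After 'dup': [1, 1]
After 'div': [1]
After 'dup': [1, 1]
After 'lt': [0]
After 'neg': [0]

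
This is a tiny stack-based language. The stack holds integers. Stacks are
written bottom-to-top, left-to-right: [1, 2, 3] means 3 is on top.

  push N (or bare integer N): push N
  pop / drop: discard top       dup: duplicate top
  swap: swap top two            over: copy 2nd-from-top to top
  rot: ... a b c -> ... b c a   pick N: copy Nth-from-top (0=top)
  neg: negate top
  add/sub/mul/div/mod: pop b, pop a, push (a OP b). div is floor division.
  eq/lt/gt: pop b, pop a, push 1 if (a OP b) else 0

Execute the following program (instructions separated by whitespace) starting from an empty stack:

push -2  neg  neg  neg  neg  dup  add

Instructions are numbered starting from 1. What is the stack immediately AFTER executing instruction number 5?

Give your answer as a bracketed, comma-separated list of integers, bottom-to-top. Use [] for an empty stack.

Step 1 ('push -2'): [-2]
Step 2 ('neg'): [2]
Step 3 ('neg'): [-2]
Step 4 ('neg'): [2]
Step 5 ('neg'): [-2]

Answer: [-2]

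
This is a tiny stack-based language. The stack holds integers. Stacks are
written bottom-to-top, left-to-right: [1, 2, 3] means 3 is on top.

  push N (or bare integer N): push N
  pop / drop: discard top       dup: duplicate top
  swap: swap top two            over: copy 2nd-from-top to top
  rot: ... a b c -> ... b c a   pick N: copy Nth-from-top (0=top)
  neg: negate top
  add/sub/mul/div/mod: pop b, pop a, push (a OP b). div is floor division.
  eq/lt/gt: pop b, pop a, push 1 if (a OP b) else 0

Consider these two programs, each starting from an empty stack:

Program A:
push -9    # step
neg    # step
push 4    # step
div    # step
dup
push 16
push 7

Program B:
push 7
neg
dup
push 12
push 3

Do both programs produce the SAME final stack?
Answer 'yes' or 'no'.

Answer: no

Derivation:
Program A trace:
  After 'push -9': [-9]
  After 'neg': [9]
  After 'push 4': [9, 4]
  After 'div': [2]
  After 'dup': [2, 2]
  After 'push 16': [2, 2, 16]
  After 'push 7': [2, 2, 16, 7]
Program A final stack: [2, 2, 16, 7]

Program B trace:
  After 'push 7': [7]
  After 'neg': [-7]
  After 'dup': [-7, -7]
  After 'push 12': [-7, -7, 12]
  After 'push 3': [-7, -7, 12, 3]
Program B final stack: [-7, -7, 12, 3]
Same: no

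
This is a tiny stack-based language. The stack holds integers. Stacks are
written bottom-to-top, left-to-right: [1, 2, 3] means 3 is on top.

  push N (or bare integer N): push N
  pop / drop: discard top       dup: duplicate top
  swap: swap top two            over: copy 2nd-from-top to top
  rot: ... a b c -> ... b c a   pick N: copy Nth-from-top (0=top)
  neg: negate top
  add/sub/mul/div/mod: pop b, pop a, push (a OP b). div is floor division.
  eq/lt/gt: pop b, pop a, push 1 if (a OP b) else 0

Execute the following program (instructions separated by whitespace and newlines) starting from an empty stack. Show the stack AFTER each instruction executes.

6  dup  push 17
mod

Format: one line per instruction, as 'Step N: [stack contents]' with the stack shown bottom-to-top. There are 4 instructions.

Step 1: [6]
Step 2: [6, 6]
Step 3: [6, 6, 17]
Step 4: [6, 6]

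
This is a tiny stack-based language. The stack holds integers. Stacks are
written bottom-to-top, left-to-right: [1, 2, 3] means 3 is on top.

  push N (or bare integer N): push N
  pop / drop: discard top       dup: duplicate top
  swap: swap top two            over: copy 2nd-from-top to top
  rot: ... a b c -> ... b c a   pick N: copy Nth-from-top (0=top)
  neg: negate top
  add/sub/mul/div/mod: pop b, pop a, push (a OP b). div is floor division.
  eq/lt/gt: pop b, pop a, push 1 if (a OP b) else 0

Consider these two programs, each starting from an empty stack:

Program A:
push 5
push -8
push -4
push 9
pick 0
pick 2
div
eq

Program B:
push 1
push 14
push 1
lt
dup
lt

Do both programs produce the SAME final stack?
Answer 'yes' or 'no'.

Program A trace:
  After 'push 5': [5]
  After 'push -8': [5, -8]
  After 'push -4': [5, -8, -4]
  After 'push 9': [5, -8, -4, 9]
  After 'pick 0': [5, -8, -4, 9, 9]
  After 'pick 2': [5, -8, -4, 9, 9, -4]
  After 'div': [5, -8, -4, 9, -3]
  After 'eq': [5, -8, -4, 0]
Program A final stack: [5, -8, -4, 0]

Program B trace:
  After 'push 1': [1]
  After 'push 14': [1, 14]
  After 'push 1': [1, 14, 1]
  After 'lt': [1, 0]
  After 'dup': [1, 0, 0]
  After 'lt': [1, 0]
Program B final stack: [1, 0]
Same: no

Answer: no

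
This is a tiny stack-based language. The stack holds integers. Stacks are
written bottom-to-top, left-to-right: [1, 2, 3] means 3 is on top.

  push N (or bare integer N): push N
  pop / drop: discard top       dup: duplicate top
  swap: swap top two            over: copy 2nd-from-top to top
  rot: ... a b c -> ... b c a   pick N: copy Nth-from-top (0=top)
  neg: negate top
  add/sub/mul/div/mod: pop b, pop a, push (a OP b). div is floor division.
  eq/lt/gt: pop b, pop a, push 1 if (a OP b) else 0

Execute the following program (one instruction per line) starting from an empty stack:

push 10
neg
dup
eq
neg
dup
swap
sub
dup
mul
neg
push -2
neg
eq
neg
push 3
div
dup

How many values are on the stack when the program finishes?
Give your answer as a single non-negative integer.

After 'push 10': stack = [10] (depth 1)
After 'neg': stack = [-10] (depth 1)
After 'dup': stack = [-10, -10] (depth 2)
After 'eq': stack = [1] (depth 1)
After 'neg': stack = [-1] (depth 1)
After 'dup': stack = [-1, -1] (depth 2)
After 'swap': stack = [-1, -1] (depth 2)
After 'sub': stack = [0] (depth 1)
After 'dup': stack = [0, 0] (depth 2)
After 'mul': stack = [0] (depth 1)
After 'neg': stack = [0] (depth 1)
After 'push -2': stack = [0, -2] (depth 2)
After 'neg': stack = [0, 2] (depth 2)
After 'eq': stack = [0] (depth 1)
After 'neg': stack = [0] (depth 1)
After 'push 3': stack = [0, 3] (depth 2)
After 'div': stack = [0] (depth 1)
After 'dup': stack = [0, 0] (depth 2)

Answer: 2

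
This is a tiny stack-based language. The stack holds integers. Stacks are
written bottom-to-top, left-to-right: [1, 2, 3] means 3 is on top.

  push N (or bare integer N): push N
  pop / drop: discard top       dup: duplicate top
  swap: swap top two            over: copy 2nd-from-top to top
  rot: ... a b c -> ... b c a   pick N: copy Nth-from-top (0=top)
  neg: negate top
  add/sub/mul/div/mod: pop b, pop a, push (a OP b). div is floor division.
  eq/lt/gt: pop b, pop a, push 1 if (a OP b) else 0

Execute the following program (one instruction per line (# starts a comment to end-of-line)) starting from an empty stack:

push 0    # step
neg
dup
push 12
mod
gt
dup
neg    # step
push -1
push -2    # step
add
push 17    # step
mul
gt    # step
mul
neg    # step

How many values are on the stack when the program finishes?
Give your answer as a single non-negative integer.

After 'push 0': stack = [0] (depth 1)
After 'neg': stack = [0] (depth 1)
After 'dup': stack = [0, 0] (depth 2)
After 'push 12': stack = [0, 0, 12] (depth 3)
After 'mod': stack = [0, 0] (depth 2)
After 'gt': stack = [0] (depth 1)
After 'dup': stack = [0, 0] (depth 2)
After 'neg': stack = [0, 0] (depth 2)
After 'push -1': stack = [0, 0, -1] (depth 3)
After 'push -2': stack = [0, 0, -1, -2] (depth 4)
After 'add': stack = [0, 0, -3] (depth 3)
After 'push 17': stack = [0, 0, -3, 17] (depth 4)
After 'mul': stack = [0, 0, -51] (depth 3)
After 'gt': stack = [0, 1] (depth 2)
After 'mul': stack = [0] (depth 1)
After 'neg': stack = [0] (depth 1)

Answer: 1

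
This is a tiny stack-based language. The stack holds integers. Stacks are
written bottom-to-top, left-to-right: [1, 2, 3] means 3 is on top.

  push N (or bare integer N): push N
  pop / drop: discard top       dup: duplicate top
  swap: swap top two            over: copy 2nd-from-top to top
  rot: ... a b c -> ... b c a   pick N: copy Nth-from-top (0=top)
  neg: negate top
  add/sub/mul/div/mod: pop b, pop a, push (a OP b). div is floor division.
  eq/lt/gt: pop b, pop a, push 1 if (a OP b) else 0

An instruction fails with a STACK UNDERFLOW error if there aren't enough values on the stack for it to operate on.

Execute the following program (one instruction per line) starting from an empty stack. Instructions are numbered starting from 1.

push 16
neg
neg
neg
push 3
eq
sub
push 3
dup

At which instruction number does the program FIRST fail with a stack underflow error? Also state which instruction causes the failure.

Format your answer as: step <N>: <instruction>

Step 1 ('push 16'): stack = [16], depth = 1
Step 2 ('neg'): stack = [-16], depth = 1
Step 3 ('neg'): stack = [16], depth = 1
Step 4 ('neg'): stack = [-16], depth = 1
Step 5 ('push 3'): stack = [-16, 3], depth = 2
Step 6 ('eq'): stack = [0], depth = 1
Step 7 ('sub'): needs 2 value(s) but depth is 1 — STACK UNDERFLOW

Answer: step 7: sub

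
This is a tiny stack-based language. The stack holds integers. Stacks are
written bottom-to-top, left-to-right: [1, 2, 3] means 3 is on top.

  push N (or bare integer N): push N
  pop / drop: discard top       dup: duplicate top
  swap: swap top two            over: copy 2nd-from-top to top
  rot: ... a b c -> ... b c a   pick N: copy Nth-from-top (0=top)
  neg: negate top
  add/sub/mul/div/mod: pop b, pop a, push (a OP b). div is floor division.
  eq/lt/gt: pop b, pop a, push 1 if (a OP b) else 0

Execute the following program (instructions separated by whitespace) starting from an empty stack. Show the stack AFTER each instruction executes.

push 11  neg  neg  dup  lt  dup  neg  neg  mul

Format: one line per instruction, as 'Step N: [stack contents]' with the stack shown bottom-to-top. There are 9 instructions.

Step 1: [11]
Step 2: [-11]
Step 3: [11]
Step 4: [11, 11]
Step 5: [0]
Step 6: [0, 0]
Step 7: [0, 0]
Step 8: [0, 0]
Step 9: [0]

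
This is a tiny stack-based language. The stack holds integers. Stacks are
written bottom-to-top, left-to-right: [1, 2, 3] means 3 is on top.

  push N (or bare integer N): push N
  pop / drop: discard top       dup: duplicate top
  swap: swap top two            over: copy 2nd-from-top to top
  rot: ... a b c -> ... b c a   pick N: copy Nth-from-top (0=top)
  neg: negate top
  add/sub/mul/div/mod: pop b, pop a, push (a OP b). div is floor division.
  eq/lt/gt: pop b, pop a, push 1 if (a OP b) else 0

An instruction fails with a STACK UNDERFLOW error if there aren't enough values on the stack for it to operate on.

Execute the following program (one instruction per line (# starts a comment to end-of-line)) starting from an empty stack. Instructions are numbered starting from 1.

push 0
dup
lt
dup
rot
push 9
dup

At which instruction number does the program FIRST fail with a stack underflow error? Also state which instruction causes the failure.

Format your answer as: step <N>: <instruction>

Answer: step 5: rot

Derivation:
Step 1 ('push 0'): stack = [0], depth = 1
Step 2 ('dup'): stack = [0, 0], depth = 2
Step 3 ('lt'): stack = [0], depth = 1
Step 4 ('dup'): stack = [0, 0], depth = 2
Step 5 ('rot'): needs 3 value(s) but depth is 2 — STACK UNDERFLOW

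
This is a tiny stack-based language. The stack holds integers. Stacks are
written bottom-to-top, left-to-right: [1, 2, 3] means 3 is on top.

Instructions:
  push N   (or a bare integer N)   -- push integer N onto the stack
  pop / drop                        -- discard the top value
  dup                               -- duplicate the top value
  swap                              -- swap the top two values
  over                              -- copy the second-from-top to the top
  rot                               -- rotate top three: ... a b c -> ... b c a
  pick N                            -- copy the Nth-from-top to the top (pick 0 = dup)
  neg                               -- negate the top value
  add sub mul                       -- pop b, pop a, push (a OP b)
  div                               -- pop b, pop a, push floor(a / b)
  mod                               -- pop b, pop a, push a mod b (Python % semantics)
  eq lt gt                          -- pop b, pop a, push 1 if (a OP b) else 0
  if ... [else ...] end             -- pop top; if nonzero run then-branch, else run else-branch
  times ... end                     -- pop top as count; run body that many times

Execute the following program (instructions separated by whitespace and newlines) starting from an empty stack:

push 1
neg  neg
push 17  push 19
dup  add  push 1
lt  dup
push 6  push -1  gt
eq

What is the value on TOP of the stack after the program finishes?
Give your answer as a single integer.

After 'push 1': [1]
After 'neg': [-1]
After 'neg': [1]
After 'push 17': [1, 17]
After 'push 19': [1, 17, 19]
After 'dup': [1, 17, 19, 19]
After 'add': [1, 17, 38]
After 'push 1': [1, 17, 38, 1]
After 'lt': [1, 17, 0]
After 'dup': [1, 17, 0, 0]
After 'push 6': [1, 17, 0, 0, 6]
After 'push -1': [1, 17, 0, 0, 6, -1]
After 'gt': [1, 17, 0, 0, 1]
After 'eq': [1, 17, 0, 0]

Answer: 0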